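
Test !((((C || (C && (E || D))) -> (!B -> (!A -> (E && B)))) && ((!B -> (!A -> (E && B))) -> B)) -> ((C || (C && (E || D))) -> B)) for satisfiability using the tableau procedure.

Initial set: {T !((((C || (C && (E || D))) -> (!B -> (!A -> (E && B)))) && ((!B -> (!A -> (E && B))) -> B)) -> ((C || (C && (E || D))) -> B))}.
T !((((C || (C && (E || D))) -> (!B -> (!A -> (E && B)))) && ((!B -> (!A -> (E && B))) -> B)) -> ((C || (C && (E || D))) -> B)): α-rule — add T (((C || (C && (E || D))) -> (!B -> (!A -> (E && B)))) && ((!B -> (!A -> (E && B))) -> B)), F ((C || (C && (E || D))) -> B).
T (((C || (C && (E || D))) -> (!B -> (!A -> (E && B)))) && ((!B -> (!A -> (E && B))) -> B)): α-rule — add T ((C || (C && (E || D))) -> (!B -> (!A -> (E && B)))), T ((!B -> (!A -> (E && B))) -> B).
F ((C || (C && (E || D))) -> B): α-rule — add T (C || (C && (E || D))), F B.
T ((C || (C && (E || D))) -> (!B -> (!A -> (E && B)))): β-rule — branch into F (C || (C && (E || D)))  //  T (!B -> (!A -> (E && B))).
  branch 1 (add F (C || (C && (E || D)))):
    F (C || (C && (E || D))): α-rule — add F C, F (C && (E || D)).
    T ((!B -> (!A -> (E && B))) -> B): β-rule — branch into F (!B -> (!A -> (E && B)))  //  T B.
      branch 1.1 (add F (!B -> (!A -> (E && B)))):
        F (!B -> (!A -> (E && B))): α-rule — add T !B, F (!A -> (E && B)).
        F (!A -> (E && B)): α-rule — add T !A, F (E && B).
        T (C || (C && (E || D))): β-rule — branch into T C  //  T (C && (E || D)).
          branch 1.1.1 (add T C):
            × closes — contains both C and !C.
          branch 1.1.2 (add T (C && (E || D))):
            T (C && (E || D)): α-rule — add T C, T (E || D).
            × closes — contains both C and !C.
      branch 1.2 (add T B):
        × closes — contains both B and !B.
  branch 2 (add T (!B -> (!A -> (E && B)))):
    T ((!B -> (!A -> (E && B))) -> B): β-rule — branch into F (!B -> (!A -> (E && B)))  //  T B.
      branch 2.1 (add F (!B -> (!A -> (E && B)))):
        F (!B -> (!A -> (E && B))): α-rule — add T !B, F (!A -> (E && B)).
        F (!A -> (E && B)): α-rule — add T !A, F (E && B).
        T (C || (C && (E || D))): β-rule — branch into T C  //  T (C && (E || D)).
          branch 2.1.1 (add T C):
            T (!B -> (!A -> (E && B))): β-rule — branch into F !B  //  T (!A -> (E && B)).
              branch 2.1.1.1 (add F !B):
                × closes — contains both B and !B.
              branch 2.1.1.2 (add T (!A -> (E && B))):
                F (E && B): β-rule — branch into F E  //  F B.
                  branch 2.1.1.2.1 (add F E):
                    T (!A -> (E && B)): β-rule — branch into F !A  //  T (E && B).
                      branch 2.1.1.2.1.1 (add F !A):
                        × closes — contains both A and !A.
                      branch 2.1.1.2.1.2 (add T (E && B)):
                        T (E && B): α-rule — add T E, T B.
                        × closes — contains both E and !E.
                  branch 2.1.1.2.2 (add F B):
                    T (!A -> (E && B)): β-rule — branch into F !A  //  T (E && B).
                      branch 2.1.1.2.2.1 (add F !A):
                        × closes — contains both A and !A.
                      branch 2.1.1.2.2.2 (add T (E && B)):
                        T (E && B): α-rule — add T E, T B.
                        × closes — contains both B and !B.
          branch 2.1.2 (add T (C && (E || D))):
            T (C && (E || D)): α-rule — add T C, T (E || D).
            T (!B -> (!A -> (E && B))): β-rule — branch into F !B  //  T (!A -> (E && B)).
              branch 2.1.2.1 (add F !B):
                × closes — contains both B and !B.
              branch 2.1.2.2 (add T (!A -> (E && B))):
                F (E && B): β-rule — branch into F E  //  F B.
                  branch 2.1.2.2.1 (add F E):
                    T (E || D): β-rule — branch into T E  //  T D.
                      branch 2.1.2.2.1.1 (add T E):
                        × closes — contains both E and !E.
                      branch 2.1.2.2.1.2 (add T D):
                        T (!A -> (E && B)): β-rule — branch into F !A  //  T (E && B).
                          branch 2.1.2.2.1.2.1 (add F !A):
                            × closes — contains both A and !A.
                          branch 2.1.2.2.1.2.2 (add T (E && B)):
                            T (E && B): α-rule — add T E, T B.
                            × closes — contains both E and !E.
                  branch 2.1.2.2.2 (add F B):
                    T (E || D): β-rule — branch into T E  //  T D.
                      branch 2.1.2.2.2.1 (add T E):
                        T (!A -> (E && B)): β-rule — branch into F !A  //  T (E && B).
                          branch 2.1.2.2.2.1.1 (add F !A):
                            × closes — contains both A and !A.
                          branch 2.1.2.2.2.1.2 (add T (E && B)):
                            T (E && B): α-rule — add T E, T B.
                            × closes — contains both B and !B.
                      branch 2.1.2.2.2.2 (add T D):
                        T (!A -> (E && B)): β-rule — branch into F !A  //  T (E && B).
                          branch 2.1.2.2.2.2.1 (add F !A):
                            × closes — contains both A and !A.
                          branch 2.1.2.2.2.2.2 (add T (E && B)):
                            T (E && B): α-rule — add T E, T B.
                            × closes — contains both B and !B.
      branch 2.2 (add T B):
        × closes — contains both B and !B.
All 17 branches close.
Every branch closed; the formula is unsatisfiable.

Unsatisfiable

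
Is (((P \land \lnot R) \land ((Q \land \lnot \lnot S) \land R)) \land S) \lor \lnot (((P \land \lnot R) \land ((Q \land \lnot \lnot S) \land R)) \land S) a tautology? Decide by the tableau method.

Assume the negation and expand:
Initial set: {\lnot ((((P \land \lnot R) \land ((Q \land \lnot \lnot S) \land R)) \land S) \lor \lnot (((P \land \lnot R) \land ((Q \land \lnot \lnot S) \land R)) \land S))}.
\lnot ((((P \land \lnot R) \land ((Q \land \lnot \lnot S) \land R)) \land S) \lor \lnot (((P \land \lnot R) \land ((Q \land \lnot \lnot S) \land R)) \land S)): α-rule — add \lnot (((P \land \lnot R) \land ((Q \land \lnot \lnot S) \land R)) \land S), \lnot \lnot (((P \land \lnot R) \land ((Q \land \lnot \lnot S) \land R)) \land S).
\lnot \lnot (((P \land \lnot R) \land ((Q \land \lnot \lnot S) \land R)) \land S): α-rule — add ((P \land \lnot R) \land ((Q \land \lnot \lnot S) \land R)), S.
((P \land \lnot R) \land ((Q \land \lnot \lnot S) \land R)): α-rule — add (P \land \lnot R), ((Q \land \lnot \lnot S) \land R).
(P \land \lnot R): α-rule — add P, \lnot R.
((Q \land \lnot \lnot S) \land R): α-rule — add (Q \land \lnot \lnot S), R.
× closes — contains both R and \lnot R.
All 1 branch closes.
Every branch closed, so the negation is unsatisfiable and the formula is valid.

Valid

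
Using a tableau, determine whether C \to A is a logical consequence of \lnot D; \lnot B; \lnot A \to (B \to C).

No

Initial set: {T \lnot D; T \lnot B; T (\lnot A \to (B \to C)); F (C \to A)}.
F (C \to A): α-rule — add T C, F A.
T (\lnot A \to (B \to C)): β-rule — branch into F \lnot A  //  T (B \to C).
  branch 1 (add F \lnot A):
    × closes — contains both A and \lnot A.
  branch 2 (add T (B \to C)):
    T (B \to C): β-rule — branch into F B  //  T C.
      branch 2.1 (add F B):
        ○ open, literals {A=F, B=F, C=T, D=F}.
      branch 2.2 (add T C):
        ○ open, literals {A=F, B=F, C=T, D=F}.
1 branch closed, 2 open.
An open branch gives a countermodel: A=F, B=F, C=T, D=F (unmentioned atoms arbitrary); the premises hold there but the conclusion fails.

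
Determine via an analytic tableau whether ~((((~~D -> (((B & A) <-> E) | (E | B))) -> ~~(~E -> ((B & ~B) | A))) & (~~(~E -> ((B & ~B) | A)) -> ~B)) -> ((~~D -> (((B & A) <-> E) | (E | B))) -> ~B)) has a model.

Unsatisfiable

Initial set: {~((((~~D -> (((B & A) <-> E) | (E | B))) -> ~~(~E -> ((B & ~B) | A))) & (~~(~E -> ((B & ~B) | A)) -> ~B)) -> ((~~D -> (((B & A) <-> E) | (E | B))) -> ~B))}.
~((((~~D -> (((B & A) <-> E) | (E | B))) -> ~~(~E -> ((B & ~B) | A))) & (~~(~E -> ((B & ~B) | A)) -> ~B)) -> ((~~D -> (((B & A) <-> E) | (E | B))) -> ~B)): α-rule — add (((~~D -> (((B & A) <-> E) | (E | B))) -> ~~(~E -> ((B & ~B) | A))) & (~~(~E -> ((B & ~B) | A)) -> ~B)), ~((~~D -> (((B & A) <-> E) | (E | B))) -> ~B).
(((~~D -> (((B & A) <-> E) | (E | B))) -> ~~(~E -> ((B & ~B) | A))) & (~~(~E -> ((B & ~B) | A)) -> ~B)): α-rule — add ((~~D -> (((B & A) <-> E) | (E | B))) -> ~~(~E -> ((B & ~B) | A))), (~~(~E -> ((B & ~B) | A)) -> ~B).
~((~~D -> (((B & A) <-> E) | (E | B))) -> ~B): α-rule — add (~~D -> (((B & A) <-> E) | (E | B))), ~~B.
((~~D -> (((B & A) <-> E) | (E | B))) -> ~~(~E -> ((B & ~B) | A))): β-rule — branch into ~(~~D -> (((B & A) <-> E) | (E | B)))  //  ~~(~E -> ((B & ~B) | A)).
  branch 1 (add ~(~~D -> (((B & A) <-> E) | (E | B)))):
    ~(~~D -> (((B & A) <-> E) | (E | B))): α-rule — add ~~D, ~(((B & A) <-> E) | (E | B)).
    ~~D: drop double negation, giving D.
    ~(((B & A) <-> E) | (E | B)): α-rule — add ~((B & A) <-> E), ~(E | B).
    ~(E | B): α-rule — add ~E, ~B.
    × closes — contains both B and ~B.
  branch 2 (add ~~(~E -> ((B & ~B) | A))):
    ~~(~E -> ((B & ~B) | A)): drop double negation, giving (~E -> ((B & ~B) | A)).
    (~~(~E -> ((B & ~B) | A)) -> ~B): β-rule — branch into ~~~(~E -> ((B & ~B) | A))  //  ~B.
      branch 2.1 (add ~~~(~E -> ((B & ~B) | A))):
        ~~~(~E -> ((B & ~B) | A)): drop double negation, giving ~(~E -> ((B & ~B) | A)).
        ~(~E -> ((B & ~B) | A)): α-rule — add ~E, ~((B & ~B) | A).
        ~((B & ~B) | A): α-rule — add ~(B & ~B), ~A.
        (~~D -> (((B & A) <-> E) | (E | B))): β-rule — branch into ~~~D  //  (((B & A) <-> E) | (E | B)).
          branch 2.1.1 (add ~~~D):
            ~~~D: drop double negation, giving ~D.
            (~E -> ((B & ~B) | A)): β-rule — branch into ~~E  //  ((B & ~B) | A).
              branch 2.1.1.1 (add ~~E):
                × closes — contains both E and ~E.
              branch 2.1.1.2 (add ((B & ~B) | A)):
                ~(B & ~B): β-rule — branch into ~B  //  ~~B.
                  branch 2.1.1.2.1 (add ~B):
                    × closes — contains both B and ~B.
                  branch 2.1.1.2.2 (add ~~B):
                    ((B & ~B) | A): β-rule — branch into (B & ~B)  //  A.
                      branch 2.1.1.2.2.1 (add (B & ~B)):
                        (B & ~B): α-rule — add B, ~B.
                        × closes — contains both B and ~B.
                      branch 2.1.1.2.2.2 (add A):
                        × closes — contains both A and ~A.
          branch 2.1.2 (add (((B & A) <-> E) | (E | B))):
            (~E -> ((B & ~B) | A)): β-rule — branch into ~~E  //  ((B & ~B) | A).
              branch 2.1.2.1 (add ~~E):
                × closes — contains both E and ~E.
              branch 2.1.2.2 (add ((B & ~B) | A)):
                ~(B & ~B): β-rule — branch into ~B  //  ~~B.
                  branch 2.1.2.2.1 (add ~B):
                    × closes — contains both B and ~B.
                  branch 2.1.2.2.2 (add ~~B):
                    (((B & A) <-> E) | (E | B)): β-rule — branch into ((B & A) <-> E)  //  (E | B).
                      branch 2.1.2.2.2.1 (add ((B & A) <-> E)):
                        ((B & ~B) | A): β-rule — branch into (B & ~B)  //  A.
                          branch 2.1.2.2.2.1.1 (add (B & ~B)):
                            (B & ~B): α-rule — add B, ~B.
                            × closes — contains both B and ~B.
                          branch 2.1.2.2.2.1.2 (add A):
                            × closes — contains both A and ~A.
                      branch 2.1.2.2.2.2 (add (E | B)):
                        ((B & ~B) | A): β-rule — branch into (B & ~B)  //  A.
                          branch 2.1.2.2.2.2.1 (add (B & ~B)):
                            (B & ~B): α-rule — add B, ~B.
                            × closes — contains both B and ~B.
                          branch 2.1.2.2.2.2.2 (add A):
                            × closes — contains both A and ~A.
      branch 2.2 (add ~B):
        × closes — contains both B and ~B.
All 12 branches close.
Every branch closed; the formula is unsatisfiable.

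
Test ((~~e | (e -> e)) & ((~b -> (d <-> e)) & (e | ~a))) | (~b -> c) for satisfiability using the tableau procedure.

Satisfiable

Initial set: {(((~~e | (e -> e)) & ((~b -> (d <-> e)) & (e | ~a))) | (~b -> c))}.
(((~~e | (e -> e)) & ((~b -> (d <-> e)) & (e | ~a))) | (~b -> c)): β-rule — branch into ((~~e | (e -> e)) & ((~b -> (d <-> e)) & (e | ~a)))  //  (~b -> c).
  branch 1 (add ((~~e | (e -> e)) & ((~b -> (d <-> e)) & (e | ~a)))):
    ((~~e | (e -> e)) & ((~b -> (d <-> e)) & (e | ~a))): α-rule — add (~~e | (e -> e)), ((~b -> (d <-> e)) & (e | ~a)).
    ((~b -> (d <-> e)) & (e | ~a)): α-rule — add (~b -> (d <-> e)), (e | ~a).
    (~~e | (e -> e)): β-rule — branch into ~~e  //  (e -> e).
      branch 1.1 (add ~~e):
        ~~e: drop double negation, giving e.
        (~b -> (d <-> e)): β-rule — branch into ~~b  //  (d <-> e).
          branch 1.1.1 (add ~~b):
            (e | ~a): β-rule — branch into e  //  ~a.
              branch 1.1.1.1 (add e):
                ○ open, literals {b=true, e=true}.
              branch 1.1.1.2 (add ~a):
                ○ open, literals {a=false, b=true, e=true}.
          branch 1.1.2 (add (d <-> e)):
            (e | ~a): β-rule — branch into e  //  ~a.
              branch 1.1.2.1 (add e):
                (d <-> e): β-rule — branch into d, e  //  ~d, ~e.
                  branch 1.1.2.1.1 (add d, e):
                    ○ open, literals {d=true, e=true}.
                  branch 1.1.2.1.2 (add ~d, ~e):
                    × closes — contains both e and ~e.
              branch 1.1.2.2 (add ~a):
                (d <-> e): β-rule — branch into d, e  //  ~d, ~e.
                  branch 1.1.2.2.1 (add d, e):
                    ○ open, literals {a=false, d=true, e=true}.
                  branch 1.1.2.2.2 (add ~d, ~e):
                    × closes — contains both e and ~e.
      branch 1.2 (add (e -> e)):
        (~b -> (d <-> e)): β-rule — branch into ~~b  //  (d <-> e).
          branch 1.2.1 (add ~~b):
            (e | ~a): β-rule — branch into e  //  ~a.
              branch 1.2.1.1 (add e):
                (e -> e): β-rule — branch into ~e  //  e.
                  branch 1.2.1.1.1 (add ~e):
                    × closes — contains both e and ~e.
                  branch 1.2.1.1.2 (add e):
                    ○ open, literals {b=true, e=true}.
              branch 1.2.1.2 (add ~a):
                (e -> e): β-rule — branch into ~e  //  e.
                  branch 1.2.1.2.1 (add ~e):
                    ○ open, literals {a=false, b=true, e=false}.
                  branch 1.2.1.2.2 (add e):
                    ○ open, literals {a=false, b=true, e=true}.
          branch 1.2.2 (add (d <-> e)):
            (e | ~a): β-rule — branch into e  //  ~a.
              branch 1.2.2.1 (add e):
                (e -> e): β-rule — branch into ~e  //  e.
                  branch 1.2.2.1.1 (add ~e):
                    × closes — contains both e and ~e.
                  branch 1.2.2.1.2 (add e):
                    (d <-> e): β-rule — branch into d, e  //  ~d, ~e.
                      branch 1.2.2.1.2.1 (add d, e):
                        ○ open, literals {d=true, e=true}.
                      branch 1.2.2.1.2.2 (add ~d, ~e):
                        × closes — contains both e and ~e.
              branch 1.2.2.2 (add ~a):
                (e -> e): β-rule — branch into ~e  //  e.
                  branch 1.2.2.2.1 (add ~e):
                    (d <-> e): β-rule — branch into d, e  //  ~d, ~e.
                      branch 1.2.2.2.1.1 (add d, e):
                        × closes — contains both e and ~e.
                      branch 1.2.2.2.1.2 (add ~d, ~e):
                        ○ open, literals {a=false, d=false, e=false}.
                  branch 1.2.2.2.2 (add e):
                    (d <-> e): β-rule — branch into d, e  //  ~d, ~e.
                      branch 1.2.2.2.2.1 (add d, e):
                        ○ open, literals {a=false, d=true, e=true}.
                      branch 1.2.2.2.2.2 (add ~d, ~e):
                        × closes — contains both e and ~e.
  branch 2 (add (~b -> c)):
    (~b -> c): β-rule — branch into ~~b  //  c.
      branch 2.1 (add ~~b):
        ○ open, literals {b=true}.
      branch 2.2 (add c):
        ○ open, literals {c=true}.
7 branches closed, 12 open.
An open branch gives a satisfying assignment: b=true, e=true.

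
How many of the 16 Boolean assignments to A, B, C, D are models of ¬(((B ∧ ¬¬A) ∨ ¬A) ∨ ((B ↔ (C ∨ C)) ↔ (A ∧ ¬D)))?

2

Initial set: {T ¬(((B ∧ ¬¬A) ∨ ¬A) ∨ ((B ↔ (C ∨ C)) ↔ (A ∧ ¬D)))}.
T ¬(((B ∧ ¬¬A) ∨ ¬A) ∨ ((B ↔ (C ∨ C)) ↔ (A ∧ ¬D))): α-rule — add F ((B ∧ ¬¬A) ∨ ¬A), F ((B ↔ (C ∨ C)) ↔ (A ∧ ¬D)).
F ((B ∧ ¬¬A) ∨ ¬A): α-rule — add F (B ∧ ¬¬A), F ¬A.
F ((B ↔ (C ∨ C)) ↔ (A ∧ ¬D)): β-rule — branch into T (B ↔ (C ∨ C)), F (A ∧ ¬D)  //  F (B ↔ (C ∨ C)), T (A ∧ ¬D).
  branch 1 (add T (B ↔ (C ∨ C)), F (A ∧ ¬D)):
    F (B ∧ ¬¬A): β-rule — branch into F B  //  F ¬¬A.
      branch 1.1 (add F B):
        T (B ↔ (C ∨ C)): β-rule — branch into T B, T (C ∨ C)  //  F B, F (C ∨ C).
          branch 1.1.1 (add T B, T (C ∨ C)):
            × closes — contains both B and ¬B.
          branch 1.1.2 (add F B, F (C ∨ C)):
            F (C ∨ C): α-rule — add F C, F C.
            F (A ∧ ¬D): β-rule — branch into F A  //  F ¬D.
              branch 1.1.2.1 (add F A):
                × closes — contains both A and ¬A.
              branch 1.1.2.2 (add F ¬D):
                ○ open, literals {A=true, B=false, C=false, D=true}.
      branch 1.2 (add F ¬¬A):
        F ¬¬A: drop double negation, giving F A.
        × closes — contains both A and ¬A.
  branch 2 (add F (B ↔ (C ∨ C)), T (A ∧ ¬D)):
    T (A ∧ ¬D): α-rule — add T A, T ¬D.
    F (B ∧ ¬¬A): β-rule — branch into F B  //  F ¬¬A.
      branch 2.1 (add F B):
        F (B ↔ (C ∨ C)): β-rule — branch into T B, F (C ∨ C)  //  F B, T (C ∨ C).
          branch 2.1.1 (add T B, F (C ∨ C)):
            × closes — contains both B and ¬B.
          branch 2.1.2 (add F B, T (C ∨ C)):
            T (C ∨ C): β-rule — branch into T C  //  T C.
              branch 2.1.2.1 (add T C):
                ○ open, literals {A=true, B=false, C=true, D=false}.
              branch 2.1.2.2 (add T C):
                ○ open, literals {A=true, B=false, C=true, D=false}.
      branch 2.2 (add F ¬¬A):
        F ¬¬A: drop double negation, giving F A.
        × closes — contains both A and ¬A.
5 branches closed, 3 open.
Each open branch fixes some atoms; the unmentioned ones are free. Counting distinct full assignments: branch {A=true, B=false, C=false, D=true} (none free) contributes 1 new; branch {A=true, B=false, C=true, D=false} (none free) contributes 1 new; branch {A=true, B=false, C=true, D=false} (none free) contributes 0 new. Total: 2.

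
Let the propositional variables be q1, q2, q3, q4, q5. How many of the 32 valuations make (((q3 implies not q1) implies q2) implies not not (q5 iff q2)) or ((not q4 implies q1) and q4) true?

27

Initial set: {T ((((q3 implies not q1) implies q2) implies not not (q5 iff q2)) or ((not q4 implies q1) and q4))}.
T ((((q3 implies not q1) implies q2) implies not not (q5 iff q2)) or ((not q4 implies q1) and q4)): β-rule — branch into T (((q3 implies not q1) implies q2) implies not not (q5 iff q2))  //  T ((not q4 implies q1) and q4).
  branch 1 (add T (((q3 implies not q1) implies q2) implies not not (q5 iff q2))):
    T (((q3 implies not q1) implies q2) implies not not (q5 iff q2)): β-rule — branch into F ((q3 implies not q1) implies q2)  //  T not not (q5 iff q2).
      branch 1.1 (add F ((q3 implies not q1) implies q2)):
        F ((q3 implies not q1) implies q2): α-rule — add T (q3 implies not q1), F q2.
        T (q3 implies not q1): β-rule — branch into F q3  //  T not q1.
          branch 1.1.1 (add F q3):
            ○ open, literals {q2=false, q3=false}.
          branch 1.1.2 (add T not q1):
            ○ open, literals {q1=false, q2=false}.
      branch 1.2 (add T not not (q5 iff q2)):
        T not not (q5 iff q2): drop double negation, giving T (q5 iff q2).
        T (q5 iff q2): β-rule — branch into T q5, T q2  //  F q5, F q2.
          branch 1.2.1 (add T q5, T q2):
            ○ open, literals {q2=true, q5=true}.
          branch 1.2.2 (add F q5, F q2):
            ○ open, literals {q2=false, q5=false}.
  branch 2 (add T ((not q4 implies q1) and q4)):
    T ((not q4 implies q1) and q4): α-rule — add T (not q4 implies q1), T q4.
    T (not q4 implies q1): β-rule — branch into F not q4  //  T q1.
      branch 2.1 (add F not q4):
        ○ open, literals {q4=true}.
      branch 2.2 (add T q1):
        ○ open, literals {q1=true, q4=true}.
0 branches closed, 6 open.
Each open branch fixes some atoms; the unmentioned ones are free. Counting distinct full assignments: branch {q2=false, q3=false} (q1, q4, q5) contributes 8 new; branch {q1=false, q2=false} (q3, q4, q5) contributes 4 new; branch {q2=true, q5=true} (q1, q3, q4) contributes 8 new; branch {q2=false, q5=false} (q1, q3, q4) contributes 2 new; branch {q4=true} (q1, q2, q3, q5) contributes 5 new; branch {q1=true, q4=true} (q2, q3, q5) contributes 0 new. Total: 27.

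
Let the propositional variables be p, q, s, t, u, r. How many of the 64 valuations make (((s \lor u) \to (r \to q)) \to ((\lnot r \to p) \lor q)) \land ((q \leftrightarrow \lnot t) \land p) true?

16

Initial set: {((((s \lor u) \to (r \to q)) \to ((\lnot r \to p) \lor q)) \land ((q \leftrightarrow \lnot t) \land p))}.
((((s \lor u) \to (r \to q)) \to ((\lnot r \to p) \lor q)) \land ((q \leftrightarrow \lnot t) \land p)): α-rule — add (((s \lor u) \to (r \to q)) \to ((\lnot r \to p) \lor q)), ((q \leftrightarrow \lnot t) \land p).
((q \leftrightarrow \lnot t) \land p): α-rule — add (q \leftrightarrow \lnot t), p.
(((s \lor u) \to (r \to q)) \to ((\lnot r \to p) \lor q)): β-rule — branch into \lnot ((s \lor u) \to (r \to q))  //  ((\lnot r \to p) \lor q).
  branch 1 (add \lnot ((s \lor u) \to (r \to q))):
    \lnot ((s \lor u) \to (r \to q)): α-rule — add (s \lor u), \lnot (r \to q).
    \lnot (r \to q): α-rule — add r, \lnot q.
    (q \leftrightarrow \lnot t): β-rule — branch into q, \lnot t  //  \lnot q, \lnot \lnot t.
      branch 1.1 (add q, \lnot t):
        × closes — contains both q and \lnot q.
      branch 1.2 (add \lnot q, \lnot \lnot t):
        (s \lor u): β-rule — branch into s  //  u.
          branch 1.2.1 (add s):
            ○ open, literals {p=true, q=false, r=true, s=true, t=true}.
          branch 1.2.2 (add u):
            ○ open, literals {p=true, q=false, r=true, t=true, u=true}.
  branch 2 (add ((\lnot r \to p) \lor q)):
    (q \leftrightarrow \lnot t): β-rule — branch into q, \lnot t  //  \lnot q, \lnot \lnot t.
      branch 2.1 (add q, \lnot t):
        ((\lnot r \to p) \lor q): β-rule — branch into (\lnot r \to p)  //  q.
          branch 2.1.1 (add (\lnot r \to p)):
            (\lnot r \to p): β-rule — branch into \lnot \lnot r  //  p.
              branch 2.1.1.1 (add \lnot \lnot r):
                ○ open, literals {p=true, q=true, r=true, t=false}.
              branch 2.1.1.2 (add p):
                ○ open, literals {p=true, q=true, t=false}.
          branch 2.1.2 (add q):
            ○ open, literals {p=true, q=true, t=false}.
      branch 2.2 (add \lnot q, \lnot \lnot t):
        ((\lnot r \to p) \lor q): β-rule — branch into (\lnot r \to p)  //  q.
          branch 2.2.1 (add (\lnot r \to p)):
            (\lnot r \to p): β-rule — branch into \lnot \lnot r  //  p.
              branch 2.2.1.1 (add \lnot \lnot r):
                ○ open, literals {p=true, q=false, r=true, t=true}.
              branch 2.2.1.2 (add p):
                ○ open, literals {p=true, q=false, t=true}.
          branch 2.2.2 (add q):
            × closes — contains both q and \lnot q.
2 branches closed, 7 open.
Each open branch fixes some atoms; the unmentioned ones are free. Counting distinct full assignments: branch {p=true, q=false, r=true, s=true, t=true} (u) contributes 2 new; branch {p=true, q=false, r=true, t=true, u=true} (s) contributes 1 new; branch {p=true, q=true, r=true, t=false} (s, u) contributes 4 new; branch {p=true, q=true, t=false} (s, u, r) contributes 4 new; branch {p=true, q=true, t=false} (s, u, r) contributes 0 new; branch {p=true, q=false, r=true, t=true} (s, u) contributes 1 new; branch {p=true, q=false, t=true} (s, u, r) contributes 4 new. Total: 16.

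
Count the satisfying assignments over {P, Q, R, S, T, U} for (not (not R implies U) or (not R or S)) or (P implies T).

Initial set: {T ((not (not R implies U) or (not R or S)) or (P implies T))}.
T ((not (not R implies U) or (not R or S)) or (P implies T)): β-rule — branch into T (not (not R implies U) or (not R or S))  //  T (P implies T).
  branch 1 (add T (not (not R implies U) or (not R or S))):
    T (not (not R implies U) or (not R or S)): β-rule — branch into T not (not R implies U)  //  T (not R or S).
      branch 1.1 (add T not (not R implies U)):
        T not (not R implies U): α-rule — add T not R, F U.
        ○ open, literals {R=0, U=0}.
      branch 1.2 (add T (not R or S)):
        T (not R or S): β-rule — branch into T not R  //  T S.
          branch 1.2.1 (add T not R):
            ○ open, literals {R=0}.
          branch 1.2.2 (add T S):
            ○ open, literals {S=1}.
  branch 2 (add T (P implies T)):
    T (P implies T): β-rule — branch into F P  //  T T.
      branch 2.1 (add F P):
        ○ open, literals {P=0}.
      branch 2.2 (add T T):
        ○ open, literals {T=1}.
0 branches closed, 5 open.
Each open branch fixes some atoms; the unmentioned ones are free. Counting distinct full assignments: branch {R=0, U=0} (P, Q, S, T) contributes 16 new; branch {R=0} (P, Q, S, T, U) contributes 16 new; branch {S=1} (P, Q, R, T, U) contributes 16 new; branch {P=0} (Q, R, S, T, U) contributes 8 new; branch {T=1} (P, Q, R, S, U) contributes 4 new. Total: 60.

60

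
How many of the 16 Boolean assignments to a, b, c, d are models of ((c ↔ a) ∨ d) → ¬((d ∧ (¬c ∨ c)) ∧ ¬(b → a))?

14

Initial set: {(((c ↔ a) ∨ d) → ¬((d ∧ (¬c ∨ c)) ∧ ¬(b → a)))}.
(((c ↔ a) ∨ d) → ¬((d ∧ (¬c ∨ c)) ∧ ¬(b → a))): β-rule — branch into ¬((c ↔ a) ∨ d)  //  ¬((d ∧ (¬c ∨ c)) ∧ ¬(b → a)).
  branch 1 (add ¬((c ↔ a) ∨ d)):
    ¬((c ↔ a) ∨ d): α-rule — add ¬(c ↔ a), ¬d.
    ¬(c ↔ a): β-rule — branch into c, ¬a  //  ¬c, a.
      branch 1.1 (add c, ¬a):
        ○ open, literals {a=F, c=T, d=F}.
      branch 1.2 (add ¬c, a):
        ○ open, literals {a=T, c=F, d=F}.
  branch 2 (add ¬((d ∧ (¬c ∨ c)) ∧ ¬(b → a))):
    ¬((d ∧ (¬c ∨ c)) ∧ ¬(b → a)): β-rule — branch into ¬(d ∧ (¬c ∨ c))  //  ¬¬(b → a).
      branch 2.1 (add ¬(d ∧ (¬c ∨ c))):
        ¬(d ∧ (¬c ∨ c)): β-rule — branch into ¬d  //  ¬(¬c ∨ c).
          branch 2.1.1 (add ¬d):
            ○ open, literals {d=F}.
          branch 2.1.2 (add ¬(¬c ∨ c)):
            ¬(¬c ∨ c): α-rule — add ¬¬c, ¬c.
            × closes — contains both c and ¬c.
      branch 2.2 (add ¬¬(b → a)):
        ¬¬(b → a): β-rule — branch into ¬b  //  a.
          branch 2.2.1 (add ¬b):
            ○ open, literals {b=F}.
          branch 2.2.2 (add a):
            ○ open, literals {a=T}.
1 branch closed, 5 open.
Each open branch fixes some atoms; the unmentioned ones are free. Counting distinct full assignments: branch {a=F, c=T, d=F} (b) contributes 2 new; branch {a=T, c=F, d=F} (b) contributes 2 new; branch {d=F} (a, b, c) contributes 4 new; branch {b=F} (a, c, d) contributes 4 new; branch {a=T} (b, c, d) contributes 2 new. Total: 14.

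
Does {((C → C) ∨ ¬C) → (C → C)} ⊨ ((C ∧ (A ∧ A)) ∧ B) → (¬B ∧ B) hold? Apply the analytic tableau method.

No

Initial set: {(((C → C) ∨ ¬C) → (C → C)); ¬(((C ∧ (A ∧ A)) ∧ B) → (¬B ∧ B))}.
¬(((C ∧ (A ∧ A)) ∧ B) → (¬B ∧ B)): α-rule — add ((C ∧ (A ∧ A)) ∧ B), ¬(¬B ∧ B).
((C ∧ (A ∧ A)) ∧ B): α-rule — add (C ∧ (A ∧ A)), B.
(C ∧ (A ∧ A)): α-rule — add C, (A ∧ A).
(A ∧ A): α-rule — add A, A.
(((C → C) ∨ ¬C) → (C → C)): β-rule — branch into ¬((C → C) ∨ ¬C)  //  (C → C).
  branch 1 (add ¬((C → C) ∨ ¬C)):
    ¬((C → C) ∨ ¬C): α-rule — add ¬(C → C), ¬¬C.
    ¬(C → C): α-rule — add C, ¬C.
    × closes — contains both C and ¬C.
  branch 2 (add (C → C)):
    ¬(¬B ∧ B): β-rule — branch into ¬¬B  //  ¬B.
      branch 2.1 (add ¬¬B):
        (C → C): β-rule — branch into ¬C  //  C.
          branch 2.1.1 (add ¬C):
            × closes — contains both C and ¬C.
          branch 2.1.2 (add C):
            ○ open, literals {A=1, B=1, C=1}.
      branch 2.2 (add ¬B):
        × closes — contains both B and ¬B.
3 branches closed, 1 open.
An open branch gives a countermodel: A=1, B=1, C=1 (unmentioned atoms arbitrary); the premises hold there but the conclusion fails.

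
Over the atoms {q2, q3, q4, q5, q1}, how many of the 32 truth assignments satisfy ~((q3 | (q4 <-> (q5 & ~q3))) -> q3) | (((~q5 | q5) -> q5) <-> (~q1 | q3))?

Initial set: {T (~((q3 | (q4 <-> (q5 & ~q3))) -> q3) | (((~q5 | q5) -> q5) <-> (~q1 | q3)))}.
T (~((q3 | (q4 <-> (q5 & ~q3))) -> q3) | (((~q5 | q5) -> q5) <-> (~q1 | q3))): β-rule — branch into T ~((q3 | (q4 <-> (q5 & ~q3))) -> q3)  //  T (((~q5 | q5) -> q5) <-> (~q1 | q3)).
  branch 1 (add T ~((q3 | (q4 <-> (q5 & ~q3))) -> q3)):
    T ~((q3 | (q4 <-> (q5 & ~q3))) -> q3): α-rule — add T (q3 | (q4 <-> (q5 & ~q3))), F q3.
    T (q3 | (q4 <-> (q5 & ~q3))): β-rule — branch into T q3  //  T (q4 <-> (q5 & ~q3)).
      branch 1.1 (add T q3):
        × closes — contains both q3 and ~q3.
      branch 1.2 (add T (q4 <-> (q5 & ~q3))):
        T (q4 <-> (q5 & ~q3)): β-rule — branch into T q4, T (q5 & ~q3)  //  F q4, F (q5 & ~q3).
          branch 1.2.1 (add T q4, T (q5 & ~q3)):
            T (q5 & ~q3): α-rule — add T q5, T ~q3.
            ○ open, literals {q3=false, q4=true, q5=true}.
          branch 1.2.2 (add F q4, F (q5 & ~q3)):
            F (q5 & ~q3): β-rule — branch into F q5  //  F ~q3.
              branch 1.2.2.1 (add F q5):
                ○ open, literals {q3=false, q4=false, q5=false}.
              branch 1.2.2.2 (add F ~q3):
                × closes — contains both q3 and ~q3.
  branch 2 (add T (((~q5 | q5) -> q5) <-> (~q1 | q3))):
    T (((~q5 | q5) -> q5) <-> (~q1 | q3)): β-rule — branch into T ((~q5 | q5) -> q5), T (~q1 | q3)  //  F ((~q5 | q5) -> q5), F (~q1 | q3).
      branch 2.1 (add T ((~q5 | q5) -> q5), T (~q1 | q3)):
        T ((~q5 | q5) -> q5): β-rule — branch into F (~q5 | q5)  //  T q5.
          branch 2.1.1 (add F (~q5 | q5)):
            F (~q5 | q5): α-rule — add F ~q5, F q5.
            × closes — contains both q5 and ~q5.
          branch 2.1.2 (add T q5):
            T (~q1 | q3): β-rule — branch into T ~q1  //  T q3.
              branch 2.1.2.1 (add T ~q1):
                ○ open, literals {q1=false, q5=true}.
              branch 2.1.2.2 (add T q3):
                ○ open, literals {q3=true, q5=true}.
      branch 2.2 (add F ((~q5 | q5) -> q5), F (~q1 | q3)):
        F ((~q5 | q5) -> q5): α-rule — add T (~q5 | q5), F q5.
        F (~q1 | q3): α-rule — add F ~q1, F q3.
        T (~q5 | q5): β-rule — branch into T ~q5  //  T q5.
          branch 2.2.1 (add T ~q5):
            ○ open, literals {q1=true, q3=false, q5=false}.
          branch 2.2.2 (add T q5):
            × closes — contains both q5 and ~q5.
4 branches closed, 5 open.
Each open branch fixes some atoms; the unmentioned ones are free. Counting distinct full assignments: branch {q3=false, q4=true, q5=true} (q2, q1) contributes 4 new; branch {q3=false, q4=false, q5=false} (q2, q1) contributes 4 new; branch {q1=false, q5=true} (q2, q3, q4) contributes 6 new; branch {q3=true, q5=true} (q2, q4, q1) contributes 4 new; branch {q1=true, q3=false, q5=false} (q2, q4) contributes 2 new. Total: 20.

20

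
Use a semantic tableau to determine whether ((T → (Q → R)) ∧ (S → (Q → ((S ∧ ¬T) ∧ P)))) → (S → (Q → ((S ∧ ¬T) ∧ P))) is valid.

Valid

Assume the negation and expand:
Initial set: {¬(((T → (Q → R)) ∧ (S → (Q → ((S ∧ ¬T) ∧ P)))) → (S → (Q → ((S ∧ ¬T) ∧ P))))}.
¬(((T → (Q → R)) ∧ (S → (Q → ((S ∧ ¬T) ∧ P)))) → (S → (Q → ((S ∧ ¬T) ∧ P)))): α-rule — add ((T → (Q → R)) ∧ (S → (Q → ((S ∧ ¬T) ∧ P)))), ¬(S → (Q → ((S ∧ ¬T) ∧ P))).
((T → (Q → R)) ∧ (S → (Q → ((S ∧ ¬T) ∧ P)))): α-rule — add (T → (Q → R)), (S → (Q → ((S ∧ ¬T) ∧ P))).
¬(S → (Q → ((S ∧ ¬T) ∧ P))): α-rule — add S, ¬(Q → ((S ∧ ¬T) ∧ P)).
¬(Q → ((S ∧ ¬T) ∧ P)): α-rule — add Q, ¬((S ∧ ¬T) ∧ P).
(T → (Q → R)): β-rule — branch into ¬T  //  (Q → R).
  branch 1 (add ¬T):
    (S → (Q → ((S ∧ ¬T) ∧ P))): β-rule — branch into ¬S  //  (Q → ((S ∧ ¬T) ∧ P)).
      branch 1.1 (add ¬S):
        × closes — contains both S and ¬S.
      branch 1.2 (add (Q → ((S ∧ ¬T) ∧ P))):
        ¬((S ∧ ¬T) ∧ P): β-rule — branch into ¬(S ∧ ¬T)  //  ¬P.
          branch 1.2.1 (add ¬(S ∧ ¬T)):
            (Q → ((S ∧ ¬T) ∧ P)): β-rule — branch into ¬Q  //  ((S ∧ ¬T) ∧ P).
              branch 1.2.1.1 (add ¬Q):
                × closes — contains both Q and ¬Q.
              branch 1.2.1.2 (add ((S ∧ ¬T) ∧ P)):
                ((S ∧ ¬T) ∧ P): α-rule — add (S ∧ ¬T), P.
                (S ∧ ¬T): α-rule — add S, ¬T.
                ¬(S ∧ ¬T): β-rule — branch into ¬S  //  ¬¬T.
                  branch 1.2.1.2.1 (add ¬S):
                    × closes — contains both S and ¬S.
                  branch 1.2.1.2.2 (add ¬¬T):
                    × closes — contains both T and ¬T.
          branch 1.2.2 (add ¬P):
            (Q → ((S ∧ ¬T) ∧ P)): β-rule — branch into ¬Q  //  ((S ∧ ¬T) ∧ P).
              branch 1.2.2.1 (add ¬Q):
                × closes — contains both Q and ¬Q.
              branch 1.2.2.2 (add ((S ∧ ¬T) ∧ P)):
                ((S ∧ ¬T) ∧ P): α-rule — add (S ∧ ¬T), P.
                × closes — contains both P and ¬P.
  branch 2 (add (Q → R)):
    (S → (Q → ((S ∧ ¬T) ∧ P))): β-rule — branch into ¬S  //  (Q → ((S ∧ ¬T) ∧ P)).
      branch 2.1 (add ¬S):
        × closes — contains both S and ¬S.
      branch 2.2 (add (Q → ((S ∧ ¬T) ∧ P))):
        ¬((S ∧ ¬T) ∧ P): β-rule — branch into ¬(S ∧ ¬T)  //  ¬P.
          branch 2.2.1 (add ¬(S ∧ ¬T)):
            (Q → R): β-rule — branch into ¬Q  //  R.
              branch 2.2.1.1 (add ¬Q):
                × closes — contains both Q and ¬Q.
              branch 2.2.1.2 (add R):
                (Q → ((S ∧ ¬T) ∧ P)): β-rule — branch into ¬Q  //  ((S ∧ ¬T) ∧ P).
                  branch 2.2.1.2.1 (add ¬Q):
                    × closes — contains both Q and ¬Q.
                  branch 2.2.1.2.2 (add ((S ∧ ¬T) ∧ P)):
                    ((S ∧ ¬T) ∧ P): α-rule — add (S ∧ ¬T), P.
                    (S ∧ ¬T): α-rule — add S, ¬T.
                    ¬(S ∧ ¬T): β-rule — branch into ¬S  //  ¬¬T.
                      branch 2.2.1.2.2.1 (add ¬S):
                        × closes — contains both S and ¬S.
                      branch 2.2.1.2.2.2 (add ¬¬T):
                        × closes — contains both T and ¬T.
          branch 2.2.2 (add ¬P):
            (Q → R): β-rule — branch into ¬Q  //  R.
              branch 2.2.2.1 (add ¬Q):
                × closes — contains both Q and ¬Q.
              branch 2.2.2.2 (add R):
                (Q → ((S ∧ ¬T) ∧ P)): β-rule — branch into ¬Q  //  ((S ∧ ¬T) ∧ P).
                  branch 2.2.2.2.1 (add ¬Q):
                    × closes — contains both Q and ¬Q.
                  branch 2.2.2.2.2 (add ((S ∧ ¬T) ∧ P)):
                    ((S ∧ ¬T) ∧ P): α-rule — add (S ∧ ¬T), P.
                    × closes — contains both P and ¬P.
All 14 branches close.
Every branch closed, so the negation is unsatisfiable and the formula is valid.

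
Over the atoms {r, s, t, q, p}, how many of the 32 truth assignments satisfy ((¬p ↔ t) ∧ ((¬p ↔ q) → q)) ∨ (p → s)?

Initial set: {(((¬p ↔ t) ∧ ((¬p ↔ q) → q)) ∨ (p → s))}.
(((¬p ↔ t) ∧ ((¬p ↔ q) → q)) ∨ (p → s)): β-rule — branch into ((¬p ↔ t) ∧ ((¬p ↔ q) → q))  //  (p → s).
  branch 1 (add ((¬p ↔ t) ∧ ((¬p ↔ q) → q))):
    ((¬p ↔ t) ∧ ((¬p ↔ q) → q)): α-rule — add (¬p ↔ t), ((¬p ↔ q) → q).
    (¬p ↔ t): β-rule — branch into ¬p, t  //  ¬¬p, ¬t.
      branch 1.1 (add ¬p, t):
        ((¬p ↔ q) → q): β-rule — branch into ¬(¬p ↔ q)  //  q.
          branch 1.1.1 (add ¬(¬p ↔ q)):
            ¬(¬p ↔ q): β-rule — branch into ¬p, ¬q  //  ¬¬p, q.
              branch 1.1.1.1 (add ¬p, ¬q):
                ○ open, literals {p=0, q=0, t=1}.
              branch 1.1.1.2 (add ¬¬p, q):
                × closes — contains both p and ¬p.
          branch 1.1.2 (add q):
            ○ open, literals {p=0, q=1, t=1}.
      branch 1.2 (add ¬¬p, ¬t):
        ((¬p ↔ q) → q): β-rule — branch into ¬(¬p ↔ q)  //  q.
          branch 1.2.1 (add ¬(¬p ↔ q)):
            ¬(¬p ↔ q): β-rule — branch into ¬p, ¬q  //  ¬¬p, q.
              branch 1.2.1.1 (add ¬p, ¬q):
                × closes — contains both p and ¬p.
              branch 1.2.1.2 (add ¬¬p, q):
                ○ open, literals {p=1, q=1, t=0}.
          branch 1.2.2 (add q):
            ○ open, literals {p=1, q=1, t=0}.
  branch 2 (add (p → s)):
    (p → s): β-rule — branch into ¬p  //  s.
      branch 2.1 (add ¬p):
        ○ open, literals {p=0}.
      branch 2.2 (add s):
        ○ open, literals {s=1}.
2 branches closed, 6 open.
Each open branch fixes some atoms; the unmentioned ones are free. Counting distinct full assignments: branch {p=0, q=0, t=1} (r, s) contributes 4 new; branch {p=0, q=1, t=1} (r, s) contributes 4 new; branch {p=1, q=1, t=0} (r, s) contributes 4 new; branch {p=1, q=1, t=0} (r, s) contributes 0 new; branch {p=0} (r, s, t, q) contributes 8 new; branch {s=1} (r, t, q, p) contributes 6 new. Total: 26.

26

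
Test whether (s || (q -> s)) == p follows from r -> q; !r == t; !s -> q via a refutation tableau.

No

Initial set: {(r -> q); (!r == t); (!s -> q); !((s || (q -> s)) == p)}.
(r -> q): β-rule — branch into !r  //  q.
  branch 1 (add !r):
    (!r == t): β-rule — branch into !r, t  //  !!r, !t.
      branch 1.1 (add !r, t):
        (!s -> q): β-rule — branch into !!s  //  q.
          branch 1.1.1 (add !!s):
            !((s || (q -> s)) == p): β-rule — branch into (s || (q -> s)), !p  //  !(s || (q -> s)), p.
              branch 1.1.1.1 (add (s || (q -> s)), !p):
                (s || (q -> s)): β-rule — branch into s  //  (q -> s).
                  branch 1.1.1.1.1 (add s):
                    ○ open, literals {p=0, r=0, s=1, t=1}.
                  branch 1.1.1.1.2 (add (q -> s)):
                    (q -> s): β-rule — branch into !q  //  s.
                      branch 1.1.1.1.2.1 (add !q):
                        ○ open, literals {p=0, q=0, r=0, s=1, t=1}.
                      branch 1.1.1.1.2.2 (add s):
                        ○ open, literals {p=0, r=0, s=1, t=1}.
              branch 1.1.1.2 (add !(s || (q -> s)), p):
                !(s || (q -> s)): α-rule — add !s, !(q -> s).
                × closes — contains both s and !s.
          branch 1.1.2 (add q):
            !((s || (q -> s)) == p): β-rule — branch into (s || (q -> s)), !p  //  !(s || (q -> s)), p.
              branch 1.1.2.1 (add (s || (q -> s)), !p):
                (s || (q -> s)): β-rule — branch into s  //  (q -> s).
                  branch 1.1.2.1.1 (add s):
                    ○ open, literals {p=0, q=1, r=0, s=1, t=1}.
                  branch 1.1.2.1.2 (add (q -> s)):
                    (q -> s): β-rule — branch into !q  //  s.
                      branch 1.1.2.1.2.1 (add !q):
                        × closes — contains both q and !q.
                      branch 1.1.2.1.2.2 (add s):
                        ○ open, literals {p=0, q=1, r=0, s=1, t=1}.
              branch 1.1.2.2 (add !(s || (q -> s)), p):
                !(s || (q -> s)): α-rule — add !s, !(q -> s).
                !(q -> s): α-rule — add q, !s.
                ○ open, literals {p=1, q=1, r=0, s=0, t=1}.
      branch 1.2 (add !!r, !t):
        × closes — contains both r and !r.
  branch 2 (add q):
    (!r == t): β-rule — branch into !r, t  //  !!r, !t.
      branch 2.1 (add !r, t):
        (!s -> q): β-rule — branch into !!s  //  q.
          branch 2.1.1 (add !!s):
            !((s || (q -> s)) == p): β-rule — branch into (s || (q -> s)), !p  //  !(s || (q -> s)), p.
              branch 2.1.1.1 (add (s || (q -> s)), !p):
                (s || (q -> s)): β-rule — branch into s  //  (q -> s).
                  branch 2.1.1.1.1 (add s):
                    ○ open, literals {p=0, q=1, r=0, s=1, t=1}.
                  branch 2.1.1.1.2 (add (q -> s)):
                    (q -> s): β-rule — branch into !q  //  s.
                      branch 2.1.1.1.2.1 (add !q):
                        × closes — contains both q and !q.
                      branch 2.1.1.1.2.2 (add s):
                        ○ open, literals {p=0, q=1, r=0, s=1, t=1}.
              branch 2.1.1.2 (add !(s || (q -> s)), p):
                !(s || (q -> s)): α-rule — add !s, !(q -> s).
                × closes — contains both s and !s.
          branch 2.1.2 (add q):
            !((s || (q -> s)) == p): β-rule — branch into (s || (q -> s)), !p  //  !(s || (q -> s)), p.
              branch 2.1.2.1 (add (s || (q -> s)), !p):
                (s || (q -> s)): β-rule — branch into s  //  (q -> s).
                  branch 2.1.2.1.1 (add s):
                    ○ open, literals {p=0, q=1, r=0, s=1, t=1}.
                  branch 2.1.2.1.2 (add (q -> s)):
                    (q -> s): β-rule — branch into !q  //  s.
                      branch 2.1.2.1.2.1 (add !q):
                        × closes — contains both q and !q.
                      branch 2.1.2.1.2.2 (add s):
                        ○ open, literals {p=0, q=1, r=0, s=1, t=1}.
              branch 2.1.2.2 (add !(s || (q -> s)), p):
                !(s || (q -> s)): α-rule — add !s, !(q -> s).
                !(q -> s): α-rule — add q, !s.
                ○ open, literals {p=1, q=1, r=0, s=0, t=1}.
      branch 2.2 (add !!r, !t):
        (!s -> q): β-rule — branch into !!s  //  q.
          branch 2.2.1 (add !!s):
            !((s || (q -> s)) == p): β-rule — branch into (s || (q -> s)), !p  //  !(s || (q -> s)), p.
              branch 2.2.1.1 (add (s || (q -> s)), !p):
                (s || (q -> s)): β-rule — branch into s  //  (q -> s).
                  branch 2.2.1.1.1 (add s):
                    ○ open, literals {p=0, q=1, r=1, s=1, t=0}.
                  branch 2.2.1.1.2 (add (q -> s)):
                    (q -> s): β-rule — branch into !q  //  s.
                      branch 2.2.1.1.2.1 (add !q):
                        × closes — contains both q and !q.
                      branch 2.2.1.1.2.2 (add s):
                        ○ open, literals {p=0, q=1, r=1, s=1, t=0}.
              branch 2.2.1.2 (add !(s || (q -> s)), p):
                !(s || (q -> s)): α-rule — add !s, !(q -> s).
                × closes — contains both s and !s.
          branch 2.2.2 (add q):
            !((s || (q -> s)) == p): β-rule — branch into (s || (q -> s)), !p  //  !(s || (q -> s)), p.
              branch 2.2.2.1 (add (s || (q -> s)), !p):
                (s || (q -> s)): β-rule — branch into s  //  (q -> s).
                  branch 2.2.2.1.1 (add s):
                    ○ open, literals {p=0, q=1, r=1, s=1, t=0}.
                  branch 2.2.2.1.2 (add (q -> s)):
                    (q -> s): β-rule — branch into !q  //  s.
                      branch 2.2.2.1.2.1 (add !q):
                        × closes — contains both q and !q.
                      branch 2.2.2.1.2.2 (add s):
                        ○ open, literals {p=0, q=1, r=1, s=1, t=0}.
              branch 2.2.2.2 (add !(s || (q -> s)), p):
                !(s || (q -> s)): α-rule — add !s, !(q -> s).
                !(q -> s): α-rule — add q, !s.
                ○ open, literals {p=1, q=1, r=1, s=0, t=0}.
9 branches closed, 16 open.
An open branch gives a countermodel: p=0, r=0, s=1, t=1 (unmentioned atoms arbitrary); the premises hold there but the conclusion fails.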